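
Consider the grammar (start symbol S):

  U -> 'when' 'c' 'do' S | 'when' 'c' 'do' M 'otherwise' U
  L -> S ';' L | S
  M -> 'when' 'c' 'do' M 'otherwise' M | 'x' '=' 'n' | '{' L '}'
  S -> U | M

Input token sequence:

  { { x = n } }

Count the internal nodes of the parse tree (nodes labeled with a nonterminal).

[S [M { [L [S [M { [L [S [M x = n]]] }]]] }]]

8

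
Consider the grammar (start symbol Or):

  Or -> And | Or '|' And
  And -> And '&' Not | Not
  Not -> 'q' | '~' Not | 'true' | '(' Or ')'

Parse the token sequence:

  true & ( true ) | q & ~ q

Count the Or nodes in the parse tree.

[Or [Or [And [And [Not true]] & [Not ( [Or [And [Not true]]] )]]] | [And [And [Not q]] & [Not ~ [Not q]]]]

3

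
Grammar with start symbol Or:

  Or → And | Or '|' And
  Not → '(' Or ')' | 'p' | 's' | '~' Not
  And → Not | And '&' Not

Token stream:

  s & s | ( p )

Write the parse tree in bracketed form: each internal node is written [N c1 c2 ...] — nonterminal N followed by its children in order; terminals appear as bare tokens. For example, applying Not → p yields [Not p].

Or
Or | And
And | And
And & Not | And
Not & Not | And
s & Not | And
s & s | And
s & s | Not
s & s | ( Or )
s & s | ( And )
s & s | ( Not )
s & s | ( p )

[Or [Or [And [And [Not s]] & [Not s]]] | [And [Not ( [Or [And [Not p]]] )]]]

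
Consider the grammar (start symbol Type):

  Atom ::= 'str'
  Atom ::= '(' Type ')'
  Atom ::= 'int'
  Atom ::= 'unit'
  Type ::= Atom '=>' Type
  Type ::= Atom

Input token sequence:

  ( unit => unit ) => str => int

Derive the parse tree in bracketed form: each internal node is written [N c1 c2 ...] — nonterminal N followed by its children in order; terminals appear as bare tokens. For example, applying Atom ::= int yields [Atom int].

[Type [Atom ( [Type [Atom unit] => [Type [Atom unit]]] )] => [Type [Atom str] => [Type [Atom int]]]]

Type
Atom => Type
( Type ) => Type
( Atom => Type ) => Type
( unit => Type ) => Type
( unit => Atom ) => Type
( unit => unit ) => Type
( unit => unit ) => Atom => Type
( unit => unit ) => str => Type
( unit => unit ) => str => Atom
( unit => unit ) => str => int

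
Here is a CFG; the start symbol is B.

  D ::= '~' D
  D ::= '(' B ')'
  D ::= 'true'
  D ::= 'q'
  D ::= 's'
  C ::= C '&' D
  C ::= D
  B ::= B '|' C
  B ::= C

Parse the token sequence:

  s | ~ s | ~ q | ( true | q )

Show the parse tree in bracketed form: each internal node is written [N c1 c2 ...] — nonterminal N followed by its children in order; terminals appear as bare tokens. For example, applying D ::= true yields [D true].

B
B | C
B | C | C
B | C | C | C
C | C | C | C
D | C | C | C
s | C | C | C
s | D | C | C
s | ~ D | C | C
s | ~ s | C | C
s | ~ s | D | C
s | ~ s | ~ D | C
s | ~ s | ~ q | C
s | ~ s | ~ q | D
s | ~ s | ~ q | ( B )
s | ~ s | ~ q | ( B | C )
s | ~ s | ~ q | ( C | C )
s | ~ s | ~ q | ( D | C )
s | ~ s | ~ q | ( true | C )
s | ~ s | ~ q | ( true | D )
s | ~ s | ~ q | ( true | q )

[B [B [B [B [C [D s]]] | [C [D ~ [D s]]]] | [C [D ~ [D q]]]] | [C [D ( [B [B [C [D true]]] | [C [D q]]] )]]]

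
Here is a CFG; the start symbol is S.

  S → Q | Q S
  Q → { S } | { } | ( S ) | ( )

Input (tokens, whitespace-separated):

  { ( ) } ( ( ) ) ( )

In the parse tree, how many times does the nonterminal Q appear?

[S [Q { [S [Q ( )]] }] [S [Q ( [S [Q ( )]] )] [S [Q ( )]]]]

5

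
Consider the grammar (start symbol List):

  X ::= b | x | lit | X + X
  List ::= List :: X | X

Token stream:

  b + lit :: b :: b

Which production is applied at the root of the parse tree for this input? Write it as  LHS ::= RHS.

[List [List [List [X [X b] + [X lit]]] :: [X b]] :: [X b]]

List ::= List :: X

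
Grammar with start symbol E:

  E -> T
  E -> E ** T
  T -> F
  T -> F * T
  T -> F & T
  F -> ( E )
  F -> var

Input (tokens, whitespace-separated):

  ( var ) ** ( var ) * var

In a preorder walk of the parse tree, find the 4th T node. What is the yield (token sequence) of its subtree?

var

[E [E [T [F ( [E [T [F var]]] )]]] ** [T [F ( [E [T [F var]]] )] * [T [F var]]]]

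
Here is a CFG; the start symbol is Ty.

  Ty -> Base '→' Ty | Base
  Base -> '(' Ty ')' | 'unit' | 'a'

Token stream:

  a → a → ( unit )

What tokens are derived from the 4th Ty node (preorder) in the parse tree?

[Ty [Base a] → [Ty [Base a] → [Ty [Base ( [Ty [Base unit]] )]]]]

unit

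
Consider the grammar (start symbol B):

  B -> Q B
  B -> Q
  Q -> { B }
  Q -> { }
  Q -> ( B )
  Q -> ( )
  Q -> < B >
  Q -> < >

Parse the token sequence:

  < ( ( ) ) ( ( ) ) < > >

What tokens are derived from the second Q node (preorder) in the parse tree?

[B [Q < [B [Q ( [B [Q ( )]] )] [B [Q ( [B [Q ( )]] )] [B [Q < >]]]] >]]

( ( ) )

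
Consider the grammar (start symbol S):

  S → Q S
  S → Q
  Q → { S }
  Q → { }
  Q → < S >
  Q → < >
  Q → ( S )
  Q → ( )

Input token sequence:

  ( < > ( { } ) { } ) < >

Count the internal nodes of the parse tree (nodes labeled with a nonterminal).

[S [Q ( [S [Q < >] [S [Q ( [S [Q { }]] )] [S [Q { }]]]] )] [S [Q < >]]]

12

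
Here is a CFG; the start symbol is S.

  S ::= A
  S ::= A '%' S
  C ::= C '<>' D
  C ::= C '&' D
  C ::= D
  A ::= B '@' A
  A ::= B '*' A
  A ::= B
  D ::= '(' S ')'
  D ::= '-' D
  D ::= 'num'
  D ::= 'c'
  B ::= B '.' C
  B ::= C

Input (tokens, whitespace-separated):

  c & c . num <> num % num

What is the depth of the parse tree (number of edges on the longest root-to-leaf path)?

[S [A [B [B [C [C [D c]] & [D c]]] . [C [C [D num]] <> [D num]]]] % [S [A [B [C [D num]]]]]]

7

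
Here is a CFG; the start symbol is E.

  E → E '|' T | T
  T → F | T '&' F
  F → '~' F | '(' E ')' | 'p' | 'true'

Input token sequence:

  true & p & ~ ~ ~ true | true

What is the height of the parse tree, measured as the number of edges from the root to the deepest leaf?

[E [E [T [T [T [F true]] & [F p]] & [F ~ [F ~ [F ~ [F true]]]]]] | [T [F true]]]

7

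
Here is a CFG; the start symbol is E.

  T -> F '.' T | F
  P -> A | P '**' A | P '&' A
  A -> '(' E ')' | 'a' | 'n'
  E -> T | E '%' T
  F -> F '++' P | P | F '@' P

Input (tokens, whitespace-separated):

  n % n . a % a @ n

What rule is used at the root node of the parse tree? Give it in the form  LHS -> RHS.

E -> E '%' T

[E [E [E [T [F [P [A n]]]]] % [T [F [P [A n]]] . [T [F [P [A a]]]]]] % [T [F [F [P [A a]]] @ [P [A n]]]]]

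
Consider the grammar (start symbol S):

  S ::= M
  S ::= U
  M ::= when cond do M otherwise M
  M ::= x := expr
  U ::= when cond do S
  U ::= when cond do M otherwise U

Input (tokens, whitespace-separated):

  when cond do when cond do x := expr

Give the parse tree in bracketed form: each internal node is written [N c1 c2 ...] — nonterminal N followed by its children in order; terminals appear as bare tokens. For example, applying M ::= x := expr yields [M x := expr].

S
U
when cond do S
when cond do U
when cond do when cond do S
when cond do when cond do M
when cond do when cond do x := expr

[S [U when cond do [S [U when cond do [S [M x := expr]]]]]]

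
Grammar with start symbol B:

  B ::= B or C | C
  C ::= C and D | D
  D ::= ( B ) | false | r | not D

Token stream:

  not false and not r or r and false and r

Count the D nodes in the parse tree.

7

[B [B [C [C [D not [D false]]] and [D not [D r]]]] or [C [C [C [D r]] and [D false]] and [D r]]]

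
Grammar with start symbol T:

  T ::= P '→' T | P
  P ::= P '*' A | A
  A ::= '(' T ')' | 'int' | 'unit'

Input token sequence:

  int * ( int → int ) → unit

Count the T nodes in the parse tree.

[T [P [P [A int]] * [A ( [T [P [A int]] → [T [P [A int]]]] )]] → [T [P [A unit]]]]

4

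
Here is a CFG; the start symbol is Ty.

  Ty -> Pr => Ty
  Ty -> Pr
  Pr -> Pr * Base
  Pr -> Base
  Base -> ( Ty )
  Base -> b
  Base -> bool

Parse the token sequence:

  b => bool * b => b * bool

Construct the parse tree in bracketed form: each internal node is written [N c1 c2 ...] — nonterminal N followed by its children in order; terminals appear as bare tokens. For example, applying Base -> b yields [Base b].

[Ty [Pr [Base b]] => [Ty [Pr [Pr [Base bool]] * [Base b]] => [Ty [Pr [Pr [Base b]] * [Base bool]]]]]

Ty
Pr => Ty
Base => Ty
b => Ty
b => Pr => Ty
b => Pr * Base => Ty
b => Base * Base => Ty
b => bool * Base => Ty
b => bool * b => Ty
b => bool * b => Pr
b => bool * b => Pr * Base
b => bool * b => Base * Base
b => bool * b => b * Base
b => bool * b => b * bool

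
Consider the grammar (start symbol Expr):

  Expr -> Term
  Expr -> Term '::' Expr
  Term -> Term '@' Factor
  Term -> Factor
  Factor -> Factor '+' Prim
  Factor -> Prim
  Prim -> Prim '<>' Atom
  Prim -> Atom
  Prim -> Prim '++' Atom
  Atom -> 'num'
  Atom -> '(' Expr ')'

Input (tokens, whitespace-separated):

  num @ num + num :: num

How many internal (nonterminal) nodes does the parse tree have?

17

[Expr [Term [Term [Factor [Prim [Atom num]]]] @ [Factor [Factor [Prim [Atom num]]] + [Prim [Atom num]]]] :: [Expr [Term [Factor [Prim [Atom num]]]]]]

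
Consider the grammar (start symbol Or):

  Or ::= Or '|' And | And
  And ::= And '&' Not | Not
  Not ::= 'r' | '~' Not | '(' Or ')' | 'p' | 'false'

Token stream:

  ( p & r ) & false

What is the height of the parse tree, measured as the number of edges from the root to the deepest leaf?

8

[Or [And [And [Not ( [Or [And [And [Not p]] & [Not r]]] )]] & [Not false]]]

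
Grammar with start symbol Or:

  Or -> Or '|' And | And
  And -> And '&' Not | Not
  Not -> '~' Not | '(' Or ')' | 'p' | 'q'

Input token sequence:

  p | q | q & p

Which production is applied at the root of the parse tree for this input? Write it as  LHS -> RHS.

Or -> Or '|' And

[Or [Or [Or [And [Not p]]] | [And [Not q]]] | [And [And [Not q]] & [Not p]]]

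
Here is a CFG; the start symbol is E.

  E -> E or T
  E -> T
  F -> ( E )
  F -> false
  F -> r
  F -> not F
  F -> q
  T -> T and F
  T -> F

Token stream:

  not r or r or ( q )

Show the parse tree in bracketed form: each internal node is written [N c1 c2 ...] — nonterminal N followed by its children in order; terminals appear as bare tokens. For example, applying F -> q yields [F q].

[E [E [E [T [F not [F r]]]] or [T [F r]]] or [T [F ( [E [T [F q]]] )]]]

E
E or T
E or T or T
T or T or T
F or T or T
not F or T or T
not r or T or T
not r or F or T
not r or r or T
not r or r or F
not r or r or ( E )
not r or r or ( T )
not r or r or ( F )
not r or r or ( q )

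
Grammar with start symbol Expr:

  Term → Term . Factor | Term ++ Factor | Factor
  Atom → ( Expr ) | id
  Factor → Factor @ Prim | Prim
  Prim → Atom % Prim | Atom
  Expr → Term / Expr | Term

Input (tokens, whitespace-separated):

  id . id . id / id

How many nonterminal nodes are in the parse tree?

18

[Expr [Term [Term [Term [Factor [Prim [Atom id]]]] . [Factor [Prim [Atom id]]]] . [Factor [Prim [Atom id]]]] / [Expr [Term [Factor [Prim [Atom id]]]]]]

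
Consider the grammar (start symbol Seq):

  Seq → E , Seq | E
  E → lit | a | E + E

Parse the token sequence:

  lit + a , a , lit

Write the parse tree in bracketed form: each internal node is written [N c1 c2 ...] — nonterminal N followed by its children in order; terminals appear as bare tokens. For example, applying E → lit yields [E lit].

Seq
E , Seq
E + E , Seq
lit + E , Seq
lit + a , Seq
lit + a , E , Seq
lit + a , a , Seq
lit + a , a , E
lit + a , a , lit

[Seq [E [E lit] + [E a]] , [Seq [E a] , [Seq [E lit]]]]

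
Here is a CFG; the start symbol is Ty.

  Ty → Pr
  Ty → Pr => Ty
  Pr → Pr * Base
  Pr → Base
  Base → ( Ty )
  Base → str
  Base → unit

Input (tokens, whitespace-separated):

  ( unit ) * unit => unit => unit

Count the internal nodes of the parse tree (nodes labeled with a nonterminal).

14

[Ty [Pr [Pr [Base ( [Ty [Pr [Base unit]]] )]] * [Base unit]] => [Ty [Pr [Base unit]] => [Ty [Pr [Base unit]]]]]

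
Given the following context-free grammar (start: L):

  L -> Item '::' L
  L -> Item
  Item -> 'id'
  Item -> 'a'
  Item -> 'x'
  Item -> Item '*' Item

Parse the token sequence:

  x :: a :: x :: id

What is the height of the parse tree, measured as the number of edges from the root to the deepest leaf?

[L [Item x] :: [L [Item a] :: [L [Item x] :: [L [Item id]]]]]

5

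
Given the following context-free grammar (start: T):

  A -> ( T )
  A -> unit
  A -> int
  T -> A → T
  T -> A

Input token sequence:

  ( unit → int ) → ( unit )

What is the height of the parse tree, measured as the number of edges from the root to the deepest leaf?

5

[T [A ( [T [A unit] → [T [A int]]] )] → [T [A ( [T [A unit]] )]]]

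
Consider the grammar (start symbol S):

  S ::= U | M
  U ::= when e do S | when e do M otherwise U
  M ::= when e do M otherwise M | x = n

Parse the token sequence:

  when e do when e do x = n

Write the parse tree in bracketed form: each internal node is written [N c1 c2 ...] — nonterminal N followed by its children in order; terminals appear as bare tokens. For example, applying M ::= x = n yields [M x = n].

S
U
when e do S
when e do U
when e do when e do S
when e do when e do M
when e do when e do x = n

[S [U when e do [S [U when e do [S [M x = n]]]]]]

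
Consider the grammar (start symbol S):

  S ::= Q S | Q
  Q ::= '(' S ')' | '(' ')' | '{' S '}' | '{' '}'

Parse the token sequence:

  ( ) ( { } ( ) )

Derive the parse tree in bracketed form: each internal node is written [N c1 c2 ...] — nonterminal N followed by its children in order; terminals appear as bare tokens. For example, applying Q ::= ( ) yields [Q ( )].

[S [Q ( )] [S [Q ( [S [Q { }] [S [Q ( )]]] )]]]

S
Q S
( ) S
( ) Q
( ) ( S )
( ) ( Q S )
( ) ( { } S )
( ) ( { } Q )
( ) ( { } ( ) )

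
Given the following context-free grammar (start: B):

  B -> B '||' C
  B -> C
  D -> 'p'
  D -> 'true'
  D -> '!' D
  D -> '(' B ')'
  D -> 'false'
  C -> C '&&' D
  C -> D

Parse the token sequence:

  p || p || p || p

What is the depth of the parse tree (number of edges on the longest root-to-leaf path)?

[B [B [B [B [C [D p]]] || [C [D p]]] || [C [D p]]] || [C [D p]]]

6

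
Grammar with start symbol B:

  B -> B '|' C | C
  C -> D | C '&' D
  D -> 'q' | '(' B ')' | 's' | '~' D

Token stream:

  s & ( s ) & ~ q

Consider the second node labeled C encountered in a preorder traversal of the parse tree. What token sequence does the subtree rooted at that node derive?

[B [C [C [C [D s]] & [D ( [B [C [D s]]] )]] & [D ~ [D q]]]]

s & ( s )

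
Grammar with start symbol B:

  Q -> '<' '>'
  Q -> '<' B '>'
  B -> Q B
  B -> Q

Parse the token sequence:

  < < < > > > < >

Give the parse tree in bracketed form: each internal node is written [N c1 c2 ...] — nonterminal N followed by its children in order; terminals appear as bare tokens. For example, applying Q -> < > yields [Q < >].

[B [Q < [B [Q < [B [Q < >]] >]] >] [B [Q < >]]]

B
Q B
< B > B
< Q > B
< < B > > B
< < Q > > B
< < < > > > B
< < < > > > Q
< < < > > > < >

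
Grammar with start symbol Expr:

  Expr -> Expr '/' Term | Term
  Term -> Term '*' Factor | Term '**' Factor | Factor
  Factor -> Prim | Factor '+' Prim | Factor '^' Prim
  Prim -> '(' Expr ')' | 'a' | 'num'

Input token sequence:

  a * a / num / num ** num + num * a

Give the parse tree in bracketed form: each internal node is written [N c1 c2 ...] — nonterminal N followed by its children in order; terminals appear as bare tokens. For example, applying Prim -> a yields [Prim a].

[Expr [Expr [Expr [Term [Term [Factor [Prim a]]] * [Factor [Prim a]]]] / [Term [Factor [Prim num]]]] / [Term [Term [Term [Factor [Prim num]]] ** [Factor [Factor [Prim num]] + [Prim num]]] * [Factor [Prim a]]]]

Expr
Expr / Term
Expr / Term / Term
Term / Term / Term
Term * Factor / Term / Term
Factor * Factor / Term / Term
Prim * Factor / Term / Term
a * Factor / Term / Term
a * Prim / Term / Term
a * a / Term / Term
a * a / Factor / Term
a * a / Prim / Term
a * a / num / Term
a * a / num / Term * Factor
a * a / num / Term ** Factor * Factor
a * a / num / Factor ** Factor * Factor
a * a / num / Prim ** Factor * Factor
a * a / num / num ** Factor * Factor
a * a / num / num ** Factor + Prim * Factor
a * a / num / num ** Prim + Prim * Factor
a * a / num / num ** num + Prim * Factor
a * a / num / num ** num + num * Factor
a * a / num / num ** num + num * Prim
a * a / num / num ** num + num * a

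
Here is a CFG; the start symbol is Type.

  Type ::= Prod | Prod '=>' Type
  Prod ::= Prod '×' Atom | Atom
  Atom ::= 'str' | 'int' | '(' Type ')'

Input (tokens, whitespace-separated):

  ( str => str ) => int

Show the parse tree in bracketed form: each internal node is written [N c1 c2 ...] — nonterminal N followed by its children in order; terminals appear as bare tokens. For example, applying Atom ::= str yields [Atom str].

[Type [Prod [Atom ( [Type [Prod [Atom str]] => [Type [Prod [Atom str]]]] )]] => [Type [Prod [Atom int]]]]

Type
Prod => Type
Atom => Type
( Type ) => Type
( Prod => Type ) => Type
( Atom => Type ) => Type
( str => Type ) => Type
( str => Prod ) => Type
( str => Atom ) => Type
( str => str ) => Type
( str => str ) => Prod
( str => str ) => Atom
( str => str ) => int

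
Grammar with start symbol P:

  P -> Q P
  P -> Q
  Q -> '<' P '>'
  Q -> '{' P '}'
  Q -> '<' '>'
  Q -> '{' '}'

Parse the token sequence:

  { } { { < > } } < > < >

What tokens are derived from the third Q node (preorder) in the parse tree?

{ < > }

[P [Q { }] [P [Q { [P [Q { [P [Q < >]] }]] }] [P [Q < >] [P [Q < >]]]]]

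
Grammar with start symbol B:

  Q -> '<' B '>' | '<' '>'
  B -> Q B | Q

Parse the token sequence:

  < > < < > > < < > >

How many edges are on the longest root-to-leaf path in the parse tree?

6

[B [Q < >] [B [Q < [B [Q < >]] >] [B [Q < [B [Q < >]] >]]]]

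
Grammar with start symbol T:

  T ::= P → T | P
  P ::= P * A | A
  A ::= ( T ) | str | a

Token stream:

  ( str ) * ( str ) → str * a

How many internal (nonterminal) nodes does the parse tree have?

16

[T [P [P [A ( [T [P [A str]]] )]] * [A ( [T [P [A str]]] )]] → [T [P [P [A str]] * [A a]]]]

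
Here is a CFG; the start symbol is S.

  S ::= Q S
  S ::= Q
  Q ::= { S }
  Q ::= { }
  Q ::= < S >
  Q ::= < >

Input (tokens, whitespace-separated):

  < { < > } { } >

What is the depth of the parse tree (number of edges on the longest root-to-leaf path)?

[S [Q < [S [Q { [S [Q < >]] }] [S [Q { }]]] >]]

6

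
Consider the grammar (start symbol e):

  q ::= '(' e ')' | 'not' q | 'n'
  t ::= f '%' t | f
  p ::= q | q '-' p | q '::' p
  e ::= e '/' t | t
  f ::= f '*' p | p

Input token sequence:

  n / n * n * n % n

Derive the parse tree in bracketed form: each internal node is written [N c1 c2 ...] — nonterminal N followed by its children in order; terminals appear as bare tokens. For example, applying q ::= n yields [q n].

[e [e [t [f [p [q n]]]]] / [t [f [f [f [p [q n]]] * [p [q n]]] * [p [q n]]] % [t [f [p [q n]]]]]]

e
e / t
t / t
f / t
p / t
q / t
n / t
n / f % t
n / f * p % t
n / f * p * p % t
n / p * p * p % t
n / q * p * p % t
n / n * p * p % t
n / n * q * p % t
n / n * n * p % t
n / n * n * q % t
n / n * n * n % t
n / n * n * n % f
n / n * n * n % p
n / n * n * n % q
n / n * n * n % n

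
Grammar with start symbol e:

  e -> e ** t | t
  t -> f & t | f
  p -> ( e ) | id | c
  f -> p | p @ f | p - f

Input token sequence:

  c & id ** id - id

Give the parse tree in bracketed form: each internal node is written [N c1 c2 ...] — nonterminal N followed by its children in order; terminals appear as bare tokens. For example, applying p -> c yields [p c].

[e [e [t [f [p c]] & [t [f [p id]]]]] ** [t [f [p id] - [f [p id]]]]]

e
e ** t
t ** t
f & t ** t
p & t ** t
c & t ** t
c & f ** t
c & p ** t
c & id ** t
c & id ** f
c & id ** p - f
c & id ** id - f
c & id ** id - p
c & id ** id - id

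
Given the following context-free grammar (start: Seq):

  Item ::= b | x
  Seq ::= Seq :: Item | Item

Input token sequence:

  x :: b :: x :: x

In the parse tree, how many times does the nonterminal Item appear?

[Seq [Seq [Seq [Seq [Item x]] :: [Item b]] :: [Item x]] :: [Item x]]

4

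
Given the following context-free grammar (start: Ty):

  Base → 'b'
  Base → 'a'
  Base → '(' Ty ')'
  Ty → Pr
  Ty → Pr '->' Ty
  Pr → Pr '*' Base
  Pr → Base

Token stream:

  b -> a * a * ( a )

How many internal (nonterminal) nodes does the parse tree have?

[Ty [Pr [Base b]] -> [Ty [Pr [Pr [Pr [Base a]] * [Base a]] * [Base ( [Ty [Pr [Base a]]] )]]]]

13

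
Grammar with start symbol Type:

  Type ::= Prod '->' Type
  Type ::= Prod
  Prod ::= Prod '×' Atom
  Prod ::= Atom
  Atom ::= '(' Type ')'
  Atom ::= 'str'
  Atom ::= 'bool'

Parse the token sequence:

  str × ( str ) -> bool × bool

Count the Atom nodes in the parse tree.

[Type [Prod [Prod [Atom str]] × [Atom ( [Type [Prod [Atom str]]] )]] -> [Type [Prod [Prod [Atom bool]] × [Atom bool]]]]

5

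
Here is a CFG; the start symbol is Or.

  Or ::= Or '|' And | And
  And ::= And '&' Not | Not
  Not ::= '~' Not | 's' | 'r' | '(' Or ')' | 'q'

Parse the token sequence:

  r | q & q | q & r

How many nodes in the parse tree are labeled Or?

[Or [Or [Or [And [Not r]]] | [And [And [Not q]] & [Not q]]] | [And [And [Not q]] & [Not r]]]

3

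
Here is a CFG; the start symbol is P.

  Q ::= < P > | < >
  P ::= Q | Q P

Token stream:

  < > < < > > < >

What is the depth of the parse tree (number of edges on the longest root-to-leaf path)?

[P [Q < >] [P [Q < [P [Q < >]] >] [P [Q < >]]]]

5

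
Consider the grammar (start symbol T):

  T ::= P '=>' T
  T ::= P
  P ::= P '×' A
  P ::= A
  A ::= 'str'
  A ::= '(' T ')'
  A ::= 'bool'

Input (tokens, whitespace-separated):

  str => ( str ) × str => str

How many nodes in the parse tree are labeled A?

5

[T [P [A str]] => [T [P [P [A ( [T [P [A str]]] )]] × [A str]] => [T [P [A str]]]]]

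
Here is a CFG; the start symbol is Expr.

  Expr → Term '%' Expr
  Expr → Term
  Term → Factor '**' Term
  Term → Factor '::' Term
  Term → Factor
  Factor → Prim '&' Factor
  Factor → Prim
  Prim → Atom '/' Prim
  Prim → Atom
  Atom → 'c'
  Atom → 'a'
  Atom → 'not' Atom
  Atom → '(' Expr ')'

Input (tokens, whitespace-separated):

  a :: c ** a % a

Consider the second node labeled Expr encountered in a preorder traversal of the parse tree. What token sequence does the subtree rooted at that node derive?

[Expr [Term [Factor [Prim [Atom a]]] :: [Term [Factor [Prim [Atom c]]] ** [Term [Factor [Prim [Atom a]]]]]] % [Expr [Term [Factor [Prim [Atom a]]]]]]

a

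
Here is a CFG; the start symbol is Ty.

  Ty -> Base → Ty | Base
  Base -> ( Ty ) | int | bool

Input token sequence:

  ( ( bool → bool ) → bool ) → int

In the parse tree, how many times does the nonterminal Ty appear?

6

[Ty [Base ( [Ty [Base ( [Ty [Base bool] → [Ty [Base bool]]] )] → [Ty [Base bool]]] )] → [Ty [Base int]]]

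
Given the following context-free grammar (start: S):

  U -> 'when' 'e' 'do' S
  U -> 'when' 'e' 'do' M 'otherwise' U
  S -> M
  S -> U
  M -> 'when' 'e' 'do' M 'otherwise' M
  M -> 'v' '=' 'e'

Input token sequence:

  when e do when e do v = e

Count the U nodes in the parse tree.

2

[S [U when e do [S [U when e do [S [M v = e]]]]]]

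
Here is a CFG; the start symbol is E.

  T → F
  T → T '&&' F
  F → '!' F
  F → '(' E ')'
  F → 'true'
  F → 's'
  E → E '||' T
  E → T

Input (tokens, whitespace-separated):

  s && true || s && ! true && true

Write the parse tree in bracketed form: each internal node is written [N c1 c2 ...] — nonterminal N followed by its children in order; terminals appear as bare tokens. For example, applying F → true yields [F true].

E
E || T
T || T
T && F || T
F && F || T
s && F || T
s && true || T
s && true || T && F
s && true || T && F && F
s && true || F && F && F
s && true || s && F && F
s && true || s && ! F && F
s && true || s && ! true && F
s && true || s && ! true && true

[E [E [T [T [F s]] && [F true]]] || [T [T [T [F s]] && [F ! [F true]]] && [F true]]]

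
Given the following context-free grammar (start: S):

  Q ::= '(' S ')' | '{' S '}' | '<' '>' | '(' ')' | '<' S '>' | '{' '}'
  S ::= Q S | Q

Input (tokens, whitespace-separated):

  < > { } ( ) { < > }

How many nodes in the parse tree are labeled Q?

[S [Q < >] [S [Q { }] [S [Q ( )] [S [Q { [S [Q < >]] }]]]]]

5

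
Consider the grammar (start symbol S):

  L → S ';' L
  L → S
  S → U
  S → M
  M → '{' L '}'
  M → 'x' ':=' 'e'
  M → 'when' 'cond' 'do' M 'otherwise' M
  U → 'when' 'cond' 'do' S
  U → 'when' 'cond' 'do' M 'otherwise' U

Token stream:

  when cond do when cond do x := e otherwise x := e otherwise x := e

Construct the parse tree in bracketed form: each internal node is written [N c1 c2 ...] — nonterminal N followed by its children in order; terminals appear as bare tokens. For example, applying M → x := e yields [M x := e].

S
M
when cond do M otherwise M
when cond do when cond do M otherwise M otherwise M
when cond do when cond do x := e otherwise M otherwise M
when cond do when cond do x := e otherwise x := e otherwise M
when cond do when cond do x := e otherwise x := e otherwise x := e

[S [M when cond do [M when cond do [M x := e] otherwise [M x := e]] otherwise [M x := e]]]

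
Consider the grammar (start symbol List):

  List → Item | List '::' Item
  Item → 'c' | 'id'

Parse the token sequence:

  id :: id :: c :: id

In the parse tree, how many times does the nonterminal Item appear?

4

[List [List [List [List [Item id]] :: [Item id]] :: [Item c]] :: [Item id]]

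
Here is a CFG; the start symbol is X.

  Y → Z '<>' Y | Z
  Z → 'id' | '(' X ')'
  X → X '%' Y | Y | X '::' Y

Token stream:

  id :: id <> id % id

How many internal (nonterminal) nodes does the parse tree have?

[X [X [X [Y [Z id]]] :: [Y [Z id] <> [Y [Z id]]]] % [Y [Z id]]]

11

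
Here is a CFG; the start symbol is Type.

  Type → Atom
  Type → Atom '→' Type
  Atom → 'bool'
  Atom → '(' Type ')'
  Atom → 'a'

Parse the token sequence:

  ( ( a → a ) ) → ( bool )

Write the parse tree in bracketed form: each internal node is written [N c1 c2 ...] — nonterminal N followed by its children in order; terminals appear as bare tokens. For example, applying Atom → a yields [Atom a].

Type
Atom → Type
( Type ) → Type
( Atom ) → Type
( ( Type ) ) → Type
( ( Atom → Type ) ) → Type
( ( a → Type ) ) → Type
( ( a → Atom ) ) → Type
( ( a → a ) ) → Type
( ( a → a ) ) → Atom
( ( a → a ) ) → ( Type )
( ( a → a ) ) → ( Atom )
( ( a → a ) ) → ( bool )

[Type [Atom ( [Type [Atom ( [Type [Atom a] → [Type [Atom a]]] )]] )] → [Type [Atom ( [Type [Atom bool]] )]]]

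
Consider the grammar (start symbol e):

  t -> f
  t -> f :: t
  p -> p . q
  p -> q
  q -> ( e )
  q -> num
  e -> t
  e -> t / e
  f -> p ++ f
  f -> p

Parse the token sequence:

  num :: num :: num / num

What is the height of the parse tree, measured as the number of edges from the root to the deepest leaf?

[e [t [f [p [q num]]] :: [t [f [p [q num]]] :: [t [f [p [q num]]]]]] / [e [t [f [p [q num]]]]]]

7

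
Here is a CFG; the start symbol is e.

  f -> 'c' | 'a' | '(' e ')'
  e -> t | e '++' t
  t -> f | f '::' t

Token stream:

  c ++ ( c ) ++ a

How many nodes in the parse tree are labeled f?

[e [e [e [t [f c]]] ++ [t [f ( [e [t [f c]]] )]]] ++ [t [f a]]]

4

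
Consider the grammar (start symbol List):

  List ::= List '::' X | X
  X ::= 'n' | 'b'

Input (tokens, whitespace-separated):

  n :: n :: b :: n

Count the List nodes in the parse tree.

[List [List [List [List [X n]] :: [X n]] :: [X b]] :: [X n]]

4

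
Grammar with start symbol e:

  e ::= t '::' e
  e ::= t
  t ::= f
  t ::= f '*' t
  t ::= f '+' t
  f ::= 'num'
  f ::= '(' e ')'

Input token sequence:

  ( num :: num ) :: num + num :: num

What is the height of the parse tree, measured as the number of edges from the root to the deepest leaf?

[e [t [f ( [e [t [f num]] :: [e [t [f num]]]] )]] :: [e [t [f num] + [t [f num]]] :: [e [t [f num]]]]]

7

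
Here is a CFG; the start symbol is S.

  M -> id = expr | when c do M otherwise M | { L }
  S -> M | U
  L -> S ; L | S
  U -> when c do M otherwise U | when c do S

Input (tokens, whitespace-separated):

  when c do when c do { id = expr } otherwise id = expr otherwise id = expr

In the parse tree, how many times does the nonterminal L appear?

[S [M when c do [M when c do [M { [L [S [M id = expr]]] }] otherwise [M id = expr]] otherwise [M id = expr]]]

1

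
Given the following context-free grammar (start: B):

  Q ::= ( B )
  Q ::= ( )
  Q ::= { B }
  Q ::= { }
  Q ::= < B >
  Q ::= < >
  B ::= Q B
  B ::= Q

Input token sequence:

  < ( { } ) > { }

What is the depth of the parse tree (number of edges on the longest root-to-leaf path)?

[B [Q < [B [Q ( [B [Q { }]] )]] >] [B [Q { }]]]

6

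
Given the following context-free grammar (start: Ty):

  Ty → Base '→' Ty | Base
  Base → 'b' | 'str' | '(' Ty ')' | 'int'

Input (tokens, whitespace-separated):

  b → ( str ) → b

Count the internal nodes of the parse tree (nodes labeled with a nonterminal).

8

[Ty [Base b] → [Ty [Base ( [Ty [Base str]] )] → [Ty [Base b]]]]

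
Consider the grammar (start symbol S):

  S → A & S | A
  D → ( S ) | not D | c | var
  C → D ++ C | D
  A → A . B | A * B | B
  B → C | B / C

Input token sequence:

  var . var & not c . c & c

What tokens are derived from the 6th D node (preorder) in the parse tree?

[S [A [A [B [C [D var]]]] . [B [C [D var]]]] & [S [A [A [B [C [D not [D c]]]]] . [B [C [D c]]]] & [S [A [B [C [D c]]]]]]]

c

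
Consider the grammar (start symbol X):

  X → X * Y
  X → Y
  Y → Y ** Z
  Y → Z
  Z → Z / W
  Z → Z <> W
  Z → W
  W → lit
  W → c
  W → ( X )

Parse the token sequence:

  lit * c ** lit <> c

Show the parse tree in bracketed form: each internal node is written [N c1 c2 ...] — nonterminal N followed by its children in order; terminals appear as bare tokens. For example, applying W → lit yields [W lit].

[X [X [Y [Z [W lit]]]] * [Y [Y [Z [W c]]] ** [Z [Z [W lit]] <> [W c]]]]

X
X * Y
Y * Y
Z * Y
W * Y
lit * Y
lit * Y ** Z
lit * Z ** Z
lit * W ** Z
lit * c ** Z
lit * c ** Z <> W
lit * c ** W <> W
lit * c ** lit <> W
lit * c ** lit <> c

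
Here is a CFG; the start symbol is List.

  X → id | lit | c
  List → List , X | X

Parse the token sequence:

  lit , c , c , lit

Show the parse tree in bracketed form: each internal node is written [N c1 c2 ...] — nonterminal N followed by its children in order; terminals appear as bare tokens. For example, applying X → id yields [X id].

[List [List [List [List [X lit]] , [X c]] , [X c]] , [X lit]]

List
List , X
List , X , X
List , X , X , X
X , X , X , X
lit , X , X , X
lit , c , X , X
lit , c , c , X
lit , c , c , lit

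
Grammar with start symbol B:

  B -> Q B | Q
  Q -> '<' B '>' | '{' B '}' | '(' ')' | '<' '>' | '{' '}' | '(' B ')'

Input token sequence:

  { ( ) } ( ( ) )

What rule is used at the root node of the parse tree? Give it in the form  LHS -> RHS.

B -> Q B

[B [Q { [B [Q ( )]] }] [B [Q ( [B [Q ( )]] )]]]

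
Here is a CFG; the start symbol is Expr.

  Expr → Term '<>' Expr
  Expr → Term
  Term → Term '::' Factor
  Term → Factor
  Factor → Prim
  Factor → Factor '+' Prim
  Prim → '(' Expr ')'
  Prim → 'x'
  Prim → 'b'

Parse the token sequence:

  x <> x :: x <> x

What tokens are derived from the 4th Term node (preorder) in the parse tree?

[Expr [Term [Factor [Prim x]]] <> [Expr [Term [Term [Factor [Prim x]]] :: [Factor [Prim x]]] <> [Expr [Term [Factor [Prim x]]]]]]

x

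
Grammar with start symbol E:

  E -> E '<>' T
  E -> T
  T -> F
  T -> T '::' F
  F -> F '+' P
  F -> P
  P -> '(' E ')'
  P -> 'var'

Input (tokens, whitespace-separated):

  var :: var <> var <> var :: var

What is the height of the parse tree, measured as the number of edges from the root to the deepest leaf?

[E [E [E [T [T [F [P var]]] :: [F [P var]]]] <> [T [F [P var]]]] <> [T [T [F [P var]]] :: [F [P var]]]]

7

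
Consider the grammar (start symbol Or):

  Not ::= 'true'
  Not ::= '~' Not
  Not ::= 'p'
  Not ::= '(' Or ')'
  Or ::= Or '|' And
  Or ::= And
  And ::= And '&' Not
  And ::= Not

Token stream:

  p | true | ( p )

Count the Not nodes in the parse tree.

[Or [Or [Or [And [Not p]]] | [And [Not true]]] | [And [Not ( [Or [And [Not p]]] )]]]

4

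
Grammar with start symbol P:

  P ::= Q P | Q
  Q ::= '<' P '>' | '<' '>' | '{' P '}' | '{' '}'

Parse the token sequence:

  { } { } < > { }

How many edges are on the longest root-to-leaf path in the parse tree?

5

[P [Q { }] [P [Q { }] [P [Q < >] [P [Q { }]]]]]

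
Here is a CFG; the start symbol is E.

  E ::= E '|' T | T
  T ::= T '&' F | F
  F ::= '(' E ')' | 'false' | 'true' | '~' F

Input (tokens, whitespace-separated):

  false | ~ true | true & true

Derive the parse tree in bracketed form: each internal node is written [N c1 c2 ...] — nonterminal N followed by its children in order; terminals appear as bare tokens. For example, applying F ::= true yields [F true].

[E [E [E [T [F false]]] | [T [F ~ [F true]]]] | [T [T [F true]] & [F true]]]

E
E | T
E | T | T
T | T | T
F | T | T
false | T | T
false | F | T
false | ~ F | T
false | ~ true | T
false | ~ true | T & F
false | ~ true | F & F
false | ~ true | true & F
false | ~ true | true & true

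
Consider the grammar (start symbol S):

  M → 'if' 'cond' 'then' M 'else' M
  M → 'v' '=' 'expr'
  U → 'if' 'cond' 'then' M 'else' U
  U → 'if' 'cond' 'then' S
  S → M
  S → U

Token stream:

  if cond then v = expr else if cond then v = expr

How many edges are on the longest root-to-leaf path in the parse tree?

5

[S [U if cond then [M v = expr] else [U if cond then [S [M v = expr]]]]]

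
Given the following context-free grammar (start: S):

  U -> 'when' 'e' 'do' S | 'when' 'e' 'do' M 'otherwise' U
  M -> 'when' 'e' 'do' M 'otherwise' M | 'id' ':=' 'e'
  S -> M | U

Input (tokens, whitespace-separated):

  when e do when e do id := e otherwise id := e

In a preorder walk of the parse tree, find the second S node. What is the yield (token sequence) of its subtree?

when e do id := e otherwise id := e

[S [U when e do [S [M when e do [M id := e] otherwise [M id := e]]]]]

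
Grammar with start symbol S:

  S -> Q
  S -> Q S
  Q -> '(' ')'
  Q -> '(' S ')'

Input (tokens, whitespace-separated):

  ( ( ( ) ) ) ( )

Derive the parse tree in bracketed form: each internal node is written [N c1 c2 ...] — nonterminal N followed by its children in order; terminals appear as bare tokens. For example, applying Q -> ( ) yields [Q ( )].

S
Q S
( S ) S
( Q ) S
( ( S ) ) S
( ( Q ) ) S
( ( ( ) ) ) S
( ( ( ) ) ) Q
( ( ( ) ) ) ( )

[S [Q ( [S [Q ( [S [Q ( )]] )]] )] [S [Q ( )]]]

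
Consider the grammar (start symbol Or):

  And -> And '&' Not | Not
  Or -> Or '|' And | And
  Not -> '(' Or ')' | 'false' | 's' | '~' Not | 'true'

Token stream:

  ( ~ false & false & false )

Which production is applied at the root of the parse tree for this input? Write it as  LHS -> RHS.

Or -> And

[Or [And [Not ( [Or [And [And [And [Not ~ [Not false]]] & [Not false]] & [Not false]]] )]]]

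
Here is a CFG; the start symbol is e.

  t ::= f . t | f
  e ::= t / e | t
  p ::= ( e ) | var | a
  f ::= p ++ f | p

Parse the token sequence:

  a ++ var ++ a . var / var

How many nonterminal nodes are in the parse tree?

15

[e [t [f [p a] ++ [f [p var] ++ [f [p a]]]] . [t [f [p var]]]] / [e [t [f [p var]]]]]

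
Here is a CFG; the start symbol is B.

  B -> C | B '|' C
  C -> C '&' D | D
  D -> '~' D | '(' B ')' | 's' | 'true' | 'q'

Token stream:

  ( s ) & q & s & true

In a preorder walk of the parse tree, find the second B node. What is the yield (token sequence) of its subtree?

[B [C [C [C [C [D ( [B [C [D s]]] )]] & [D q]] & [D s]] & [D true]]]

s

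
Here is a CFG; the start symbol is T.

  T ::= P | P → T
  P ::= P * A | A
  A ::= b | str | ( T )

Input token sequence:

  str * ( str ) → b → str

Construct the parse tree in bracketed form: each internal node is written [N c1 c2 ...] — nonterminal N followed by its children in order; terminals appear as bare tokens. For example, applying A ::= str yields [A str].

[T [P [P [A str]] * [A ( [T [P [A str]]] )]] → [T [P [A b]] → [T [P [A str]]]]]

T
P → T
P * A → T
A * A → T
str * A → T
str * ( T ) → T
str * ( P ) → T
str * ( A ) → T
str * ( str ) → T
str * ( str ) → P → T
str * ( str ) → A → T
str * ( str ) → b → T
str * ( str ) → b → P
str * ( str ) → b → A
str * ( str ) → b → str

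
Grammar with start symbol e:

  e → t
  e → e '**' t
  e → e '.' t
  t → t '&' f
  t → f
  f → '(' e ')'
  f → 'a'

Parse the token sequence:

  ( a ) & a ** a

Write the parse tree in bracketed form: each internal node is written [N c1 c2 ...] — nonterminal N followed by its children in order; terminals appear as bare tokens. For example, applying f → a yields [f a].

e
e ** t
t ** t
t & f ** t
f & f ** t
( e ) & f ** t
( t ) & f ** t
( f ) & f ** t
( a ) & f ** t
( a ) & a ** t
( a ) & a ** f
( a ) & a ** a

[e [e [t [t [f ( [e [t [f a]]] )]] & [f a]]] ** [t [f a]]]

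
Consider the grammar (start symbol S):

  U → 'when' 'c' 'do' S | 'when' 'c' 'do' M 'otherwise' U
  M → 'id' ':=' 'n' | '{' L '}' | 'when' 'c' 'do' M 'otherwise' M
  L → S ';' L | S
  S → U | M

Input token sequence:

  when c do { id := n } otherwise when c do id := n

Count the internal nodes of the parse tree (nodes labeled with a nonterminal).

[S [U when c do [M { [L [S [M id := n]]] }] otherwise [U when c do [S [M id := n]]]]]

9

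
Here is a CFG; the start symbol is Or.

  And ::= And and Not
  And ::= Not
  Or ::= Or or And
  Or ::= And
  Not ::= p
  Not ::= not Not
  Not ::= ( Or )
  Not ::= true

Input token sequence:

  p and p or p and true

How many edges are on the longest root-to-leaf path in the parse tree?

5

[Or [Or [And [And [Not p]] and [Not p]]] or [And [And [Not p]] and [Not true]]]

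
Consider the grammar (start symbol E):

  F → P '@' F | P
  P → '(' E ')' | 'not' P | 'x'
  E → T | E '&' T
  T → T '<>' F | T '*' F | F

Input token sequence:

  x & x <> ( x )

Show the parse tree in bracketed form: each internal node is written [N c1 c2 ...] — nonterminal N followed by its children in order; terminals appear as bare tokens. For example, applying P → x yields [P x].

E
E & T
T & T
F & T
P & T
x & T
x & T <> F
x & F <> F
x & P <> F
x & x <> F
x & x <> P
x & x <> ( E )
x & x <> ( T )
x & x <> ( F )
x & x <> ( P )
x & x <> ( x )

[E [E [T [F [P x]]]] & [T [T [F [P x]]] <> [F [P ( [E [T [F [P x]]]] )]]]]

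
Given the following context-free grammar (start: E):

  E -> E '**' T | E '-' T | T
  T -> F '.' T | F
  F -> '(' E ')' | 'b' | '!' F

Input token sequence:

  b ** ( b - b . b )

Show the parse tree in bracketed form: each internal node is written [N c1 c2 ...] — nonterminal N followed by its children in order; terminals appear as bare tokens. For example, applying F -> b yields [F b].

E
E ** T
T ** T
F ** T
b ** T
b ** F
b ** ( E )
b ** ( E - T )
b ** ( T - T )
b ** ( F - T )
b ** ( b - T )
b ** ( b - F . T )
b ** ( b - b . T )
b ** ( b - b . F )
b ** ( b - b . b )

[E [E [T [F b]]] ** [T [F ( [E [E [T [F b]]] - [T [F b] . [T [F b]]]] )]]]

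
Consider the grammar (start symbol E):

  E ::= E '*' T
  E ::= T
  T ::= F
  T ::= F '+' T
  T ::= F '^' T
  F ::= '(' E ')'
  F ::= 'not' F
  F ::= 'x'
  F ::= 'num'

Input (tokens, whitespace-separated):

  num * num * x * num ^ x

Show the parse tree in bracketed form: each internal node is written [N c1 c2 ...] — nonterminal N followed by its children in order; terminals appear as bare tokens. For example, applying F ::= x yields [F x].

[E [E [E [E [T [F num]]] * [T [F num]]] * [T [F x]]] * [T [F num] ^ [T [F x]]]]

E
E * T
E * T * T
E * T * T * T
T * T * T * T
F * T * T * T
num * T * T * T
num * F * T * T
num * num * T * T
num * num * F * T
num * num * x * T
num * num * x * F ^ T
num * num * x * num ^ T
num * num * x * num ^ F
num * num * x * num ^ x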